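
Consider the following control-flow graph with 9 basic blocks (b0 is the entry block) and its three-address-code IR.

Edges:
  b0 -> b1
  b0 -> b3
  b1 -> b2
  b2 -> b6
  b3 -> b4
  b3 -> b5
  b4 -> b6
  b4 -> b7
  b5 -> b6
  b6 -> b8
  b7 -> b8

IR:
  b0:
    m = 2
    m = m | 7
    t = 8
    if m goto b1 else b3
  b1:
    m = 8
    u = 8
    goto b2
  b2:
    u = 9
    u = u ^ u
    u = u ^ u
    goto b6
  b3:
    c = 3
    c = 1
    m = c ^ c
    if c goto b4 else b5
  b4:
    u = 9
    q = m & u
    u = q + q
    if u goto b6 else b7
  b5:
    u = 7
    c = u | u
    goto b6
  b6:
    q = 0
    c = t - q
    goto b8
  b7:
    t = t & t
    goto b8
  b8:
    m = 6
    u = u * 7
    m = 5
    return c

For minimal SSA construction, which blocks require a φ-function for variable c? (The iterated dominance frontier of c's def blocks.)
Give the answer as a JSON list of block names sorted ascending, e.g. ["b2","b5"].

idom tree: b1←b0 b2←b1 b3←b0 b4←b3 b5←b3 b6←b0 b7←b4 b8←b0
Dom∩ at merges:
  b6: preds {b2,b4,b5}: {b0,b1,b2} ∩ {b0,b3,b4} ∩ {b0,b3,b5} = {b0}; idom=b0
  b8: preds {b6,b7}: {b0,b6} ∩ {b0,b3,b4,b7} = {b0}; idom=b0

DF derivation:
  b6←b2: walk b2→b1 to b0
  b6←b4: walk b4→b3 to b0
  b6←b5: walk b5→b3 to b0
  b8←b6: walk b6 to b0
  b8←b7: walk b7→b4→b3 to b0
  b0 → ∅
  b1 → {b6}
  b2 → {b6}
  b3 → {b6,b8}
  b4 → {b6,b8}
  b5 → {b6}
  b6 → {b8}
  b7 → {b8}
  b8 → ∅

φ for c: defs {b3,b5,b6}
  DF⁺ = {b6,b8}

Answer: ["b6", "b8"]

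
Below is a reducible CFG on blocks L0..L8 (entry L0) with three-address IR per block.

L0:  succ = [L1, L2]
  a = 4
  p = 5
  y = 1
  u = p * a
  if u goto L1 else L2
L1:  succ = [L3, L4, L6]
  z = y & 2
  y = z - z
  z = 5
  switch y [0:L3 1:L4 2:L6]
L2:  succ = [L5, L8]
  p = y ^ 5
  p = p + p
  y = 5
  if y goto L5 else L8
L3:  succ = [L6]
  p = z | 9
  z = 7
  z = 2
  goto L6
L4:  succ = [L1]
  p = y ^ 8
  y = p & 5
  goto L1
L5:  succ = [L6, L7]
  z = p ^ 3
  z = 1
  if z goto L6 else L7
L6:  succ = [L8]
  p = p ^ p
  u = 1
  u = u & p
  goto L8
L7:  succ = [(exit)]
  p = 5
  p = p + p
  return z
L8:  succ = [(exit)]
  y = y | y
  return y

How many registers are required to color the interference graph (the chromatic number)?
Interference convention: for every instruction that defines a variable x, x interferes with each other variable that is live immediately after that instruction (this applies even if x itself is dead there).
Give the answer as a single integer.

Answer: 3

Derivation:
def/use:
  L0: def={a,p,u,y} ue=∅
  L1: def={y,z} ue={y}
  L2: def={p,y} ue={y}
  L3: def={p,z} ue={z}
  L4: def={p,y} ue={y}
  L5: def={z} ue={p}
  L6: def={p,u} ue={p}
  L7: def={p} ue={z}
  L8: def={y} ue={y}

Live sets:
  L0 li=∅ lo={p,y}
  L1 li={p,y} lo={p,y,z}
  L2 li={y} lo={p,y}
  L3 li={y,z} lo={p,y}
  L4 li={y} lo={p,y}
  L5 li={p,y} lo={p,y,z}
  L6 li={p,y} lo={y}
  L7 li={z} lo=∅
  L8 li={y} lo=∅

Interfere edges:
  a↔{p,y}
  p↔{a,u,y,z}
  u↔{p,y}
  y↔{a,p,u,z}
  z↔{p,y}

Colouring:
  clique {a,p,y} ⇒ need ≥ 3
  assign a→c2 p→c0 u→c2 y→c1 z→c2 — no edge inside a register ⇒ χ ≤ 3
  χ = 3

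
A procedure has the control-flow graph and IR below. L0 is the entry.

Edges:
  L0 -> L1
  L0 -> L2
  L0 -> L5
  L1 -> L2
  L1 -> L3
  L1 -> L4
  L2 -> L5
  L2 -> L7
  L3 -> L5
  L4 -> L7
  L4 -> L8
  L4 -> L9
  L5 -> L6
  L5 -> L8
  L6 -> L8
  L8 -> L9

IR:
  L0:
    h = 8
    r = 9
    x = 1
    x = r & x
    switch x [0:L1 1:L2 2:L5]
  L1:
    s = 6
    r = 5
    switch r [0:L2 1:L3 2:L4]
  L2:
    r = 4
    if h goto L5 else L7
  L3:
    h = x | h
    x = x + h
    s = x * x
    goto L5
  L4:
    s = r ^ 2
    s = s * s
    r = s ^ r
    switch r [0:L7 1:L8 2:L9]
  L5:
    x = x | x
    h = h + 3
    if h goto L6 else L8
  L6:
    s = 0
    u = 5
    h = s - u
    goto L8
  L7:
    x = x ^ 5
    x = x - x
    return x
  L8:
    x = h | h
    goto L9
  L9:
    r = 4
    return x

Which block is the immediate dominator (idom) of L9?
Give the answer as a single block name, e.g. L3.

idom tree: L1←L0 L2←L0 L3←L1 L4←L1 L5←L0 L6←L5 L7←L0 L8←L0 L9←L0
Dom∩ at merges:
  L2: preds {L0,L1}: {L0} ∩ {L0,L1} = {L0}; idom=L0
  L5: preds {L0,L2,L3}: {L0} ∩ {L0,L2} ∩ {L0,L1,L3} = {L0}; idom=L0
  L7: preds {L2,L4}: {L0,L2} ∩ {L0,L1,L4} = {L0}; idom=L0
  L8: preds {L4,L5,L6}: {L0,L1,L4} ∩ {L0,L5} ∩ {L0,L5,L6} = {L0}; idom=L0
  L9: preds {L4,L8}: {L0,L1,L4} ∩ {L0,L8} = {L0}; idom=L0

idom(L9) = L0

Answer: L0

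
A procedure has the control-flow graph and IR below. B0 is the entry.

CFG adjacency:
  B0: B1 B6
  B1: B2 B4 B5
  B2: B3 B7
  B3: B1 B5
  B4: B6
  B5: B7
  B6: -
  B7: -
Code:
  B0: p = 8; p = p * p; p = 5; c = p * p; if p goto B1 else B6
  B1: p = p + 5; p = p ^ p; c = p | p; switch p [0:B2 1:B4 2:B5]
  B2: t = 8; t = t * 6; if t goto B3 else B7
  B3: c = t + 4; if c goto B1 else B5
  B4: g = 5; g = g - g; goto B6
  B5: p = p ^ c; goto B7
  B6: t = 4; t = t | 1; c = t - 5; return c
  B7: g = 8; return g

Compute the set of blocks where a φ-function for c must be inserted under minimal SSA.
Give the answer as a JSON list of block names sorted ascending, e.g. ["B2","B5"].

Answer: ["B1", "B5", "B6", "B7"]

Derivation:
idom tree: B1←B0 B2←B1 B3←B2 B4←B1 B5←B1 B6←B0 B7←B1
Dom∩ at merges:
  B1: preds {B0,B3}: {B0} ∩ {B0,B1,B2,B3} = {B0}; idom=B0
  B5: preds {B1,B3}: {B0,B1} ∩ {B0,B1,B2,B3} = {B0,B1}; idom=B1
  B6: preds {B0,B4}: {B0} ∩ {B0,B1,B4} = {B0}; idom=B0
  B7: preds {B2,B5}: {B0,B1,B2} ∩ {B0,B1,B5} = {B0,B1}; idom=B1

DF derivation:
  join B1 pred B0: · stop@B0
  join B1 pred B3: B3→B2→B1 stop@B0
  join B5 pred B1: · stop@B1
  join B5 pred B3: B3→B2 stop@B1
  join B6 pred B0: · stop@B0
  join B6 pred B4: B4→B1 stop@B0
  join B7 pred B2: B2 stop@B1
  join B7 pred B5: B5 stop@B1
  B0: DF=∅
  B1: DF={B1,B6}
  B2: DF={B1,B5,B7}
  B3: DF={B1,B5}
  B4: DF={B6}
  B5: DF={B7}
  B6: DF=∅
  B7: DF=∅

φ for c: defs {B0,B1,B3,B6}
  DF⁺ = {B1,B5,B6,B7}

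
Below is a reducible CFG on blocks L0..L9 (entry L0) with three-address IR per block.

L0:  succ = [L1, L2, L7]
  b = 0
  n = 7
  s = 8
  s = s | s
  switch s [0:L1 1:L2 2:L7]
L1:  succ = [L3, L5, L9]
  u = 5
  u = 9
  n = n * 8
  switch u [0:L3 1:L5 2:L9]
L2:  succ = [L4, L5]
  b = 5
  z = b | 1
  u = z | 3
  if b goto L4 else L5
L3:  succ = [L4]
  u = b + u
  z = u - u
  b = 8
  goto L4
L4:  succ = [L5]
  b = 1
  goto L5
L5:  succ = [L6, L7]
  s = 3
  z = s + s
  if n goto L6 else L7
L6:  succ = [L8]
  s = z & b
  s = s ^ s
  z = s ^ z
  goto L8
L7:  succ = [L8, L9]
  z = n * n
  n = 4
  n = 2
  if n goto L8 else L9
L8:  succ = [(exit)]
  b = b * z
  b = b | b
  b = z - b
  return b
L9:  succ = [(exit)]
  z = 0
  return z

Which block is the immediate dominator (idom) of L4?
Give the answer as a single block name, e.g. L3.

Answer: L0

Analysis:
idom tree: L1←L0 L2←L0 L3←L1 L4←L0 L5←L0 L6←L5 L7←L0 L8←L0 L9←L0
Dom at joins:
  L4: preds {L2,L3}: {L0,L2} ∩ {L0,L1,L3} = {L0}; idom=L0
  L5: preds {L1,L2,L4}: {L0,L1} ∩ {L0,L2} ∩ {L0,L4} = {L0}; idom=L0
  L7: preds {L0,L5}: {L0} ∩ {L0,L5} = {L0}; idom=L0
  L8: preds {L6,L7}: {L0,L5,L6} ∩ {L0,L7} = {L0}; idom=L0
  L9: preds {L1,L7}: {L0,L1} ∩ {L0,L7} = {L0}; idom=L0

idom(L4) = L0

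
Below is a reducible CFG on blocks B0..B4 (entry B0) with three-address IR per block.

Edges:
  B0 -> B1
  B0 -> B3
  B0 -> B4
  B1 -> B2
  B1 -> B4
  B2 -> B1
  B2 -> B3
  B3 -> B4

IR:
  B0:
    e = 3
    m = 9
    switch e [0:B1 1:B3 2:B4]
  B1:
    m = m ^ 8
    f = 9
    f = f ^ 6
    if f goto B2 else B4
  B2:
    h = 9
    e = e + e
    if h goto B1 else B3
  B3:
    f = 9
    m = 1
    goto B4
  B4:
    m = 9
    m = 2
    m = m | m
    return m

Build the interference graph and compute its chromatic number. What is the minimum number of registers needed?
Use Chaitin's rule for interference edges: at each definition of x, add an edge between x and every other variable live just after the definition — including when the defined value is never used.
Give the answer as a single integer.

def/use:
  B0 def {e,m} use ∅
  B1 def {f,m} use {m}
  B2 def {e,h} use {e}
  B3 def {f,m} use ∅
  B4 def {m} use ∅

Liveness:
  B0 li=∅ lo={e,m}
  B1 li={e,m} lo={e,m}
  B2 li={e,m} lo={e,m}
  B3 li=∅ lo=∅
  B4 li=∅ lo=∅

Interference:
  e — {f,h,m}
  f — {e,m}
  h — {e,m}
  m — {e,f,h}

Chromatic number:
  clique {e,f,m} ⇒ need ≥ 3
  3-colouring: r0={e}  r1={m}  r2={f,h}
  χ = 3

Answer: 3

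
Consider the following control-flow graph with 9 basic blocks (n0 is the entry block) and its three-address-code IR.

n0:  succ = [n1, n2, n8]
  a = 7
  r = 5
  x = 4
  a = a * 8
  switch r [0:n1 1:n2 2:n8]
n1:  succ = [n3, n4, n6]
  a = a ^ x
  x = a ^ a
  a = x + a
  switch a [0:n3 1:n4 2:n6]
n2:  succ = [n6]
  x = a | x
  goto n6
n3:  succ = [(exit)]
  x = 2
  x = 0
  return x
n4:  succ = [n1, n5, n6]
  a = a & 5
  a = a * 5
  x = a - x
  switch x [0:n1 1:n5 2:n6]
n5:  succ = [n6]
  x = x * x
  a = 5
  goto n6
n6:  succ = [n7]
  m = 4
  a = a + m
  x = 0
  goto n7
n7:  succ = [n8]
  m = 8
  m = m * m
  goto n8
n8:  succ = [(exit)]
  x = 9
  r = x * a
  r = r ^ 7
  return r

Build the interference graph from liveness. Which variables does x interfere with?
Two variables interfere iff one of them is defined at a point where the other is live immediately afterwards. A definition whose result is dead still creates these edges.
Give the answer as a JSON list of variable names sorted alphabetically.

def/use:
  n0 def {a,r,x} use ∅
  n1 def {a,x} use {a,x}
  n2 def {x} use {a,x}
  n3 def {x} use ∅
  n4 def {a,x} use {a,x}
  n5 def {a,x} use {x}
  n6 def {a,m,x} use {a}
  n7 def {m} use ∅
  n8 def {r,x} use {a}

Liveness:
  n0 li=∅ lo={a,x}
  n1 li={a,x} lo={a,x}
  n2 li={a,x} lo={a}
  n3 li=∅ lo=∅
  n4 li={a,x} lo={a,x}
  n5 li={x} lo={a}
  n6 li={a} lo={a}
  n7 li={a} lo={a}
  n8 li={a} lo=∅

Interfere edges:
  a — {m,r,x}
  m — {a}
  r — {a,x}
  x — {a,r}

N(x) = ["a", "r"]

Answer: ["a", "r"]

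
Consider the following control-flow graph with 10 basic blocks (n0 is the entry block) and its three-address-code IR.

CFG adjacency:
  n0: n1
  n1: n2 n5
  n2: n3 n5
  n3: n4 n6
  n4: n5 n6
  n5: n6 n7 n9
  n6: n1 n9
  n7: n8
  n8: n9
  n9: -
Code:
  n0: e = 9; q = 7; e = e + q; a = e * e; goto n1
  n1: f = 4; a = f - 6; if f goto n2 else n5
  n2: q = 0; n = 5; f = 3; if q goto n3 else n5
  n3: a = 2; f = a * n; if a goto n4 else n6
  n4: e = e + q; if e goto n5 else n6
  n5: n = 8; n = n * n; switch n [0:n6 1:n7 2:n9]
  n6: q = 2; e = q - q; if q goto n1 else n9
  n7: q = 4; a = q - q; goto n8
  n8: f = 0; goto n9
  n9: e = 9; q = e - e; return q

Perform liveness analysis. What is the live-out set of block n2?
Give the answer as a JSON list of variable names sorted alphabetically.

def/use:
  n0: def={a,e,q} ue=∅
  n1: def={a,f} ue=∅
  n2: def={f,n,q} ue=∅
  n3: def={a,f} ue={n}
  n4: def={e} ue={e,q}
  n5: def={n} ue=∅
  n6: def={e,q} ue=∅
  n7: def={a,q} ue=∅
  n8: def={f} ue=∅
  n9: def={e,q} ue=∅

Liveness:
  live n0: ∅→{e}
  live n1: {e}→{e}
  live n2: {e}→{e,n,q}
  live n3: {e,n,q}→{e,q}
  live n4: {e,q}→∅
  live n5: ∅→∅
  live n6: ∅→{e}
  live n7: ∅→∅
  live n8: ∅→∅
  live n9: ∅→∅

live-out(n2) = ["e", "n", "q"]

Answer: ["e", "n", "q"]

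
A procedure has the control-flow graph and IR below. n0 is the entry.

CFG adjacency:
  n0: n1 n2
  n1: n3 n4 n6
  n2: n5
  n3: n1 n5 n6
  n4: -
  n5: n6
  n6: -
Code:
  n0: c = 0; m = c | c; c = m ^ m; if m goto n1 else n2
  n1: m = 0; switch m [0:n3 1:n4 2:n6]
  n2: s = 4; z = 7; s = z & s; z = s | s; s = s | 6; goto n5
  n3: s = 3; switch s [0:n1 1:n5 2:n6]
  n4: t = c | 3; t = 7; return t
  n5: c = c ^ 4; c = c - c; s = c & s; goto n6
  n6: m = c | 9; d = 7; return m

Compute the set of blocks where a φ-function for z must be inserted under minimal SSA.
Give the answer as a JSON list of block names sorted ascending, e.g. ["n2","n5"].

idom tree: n1←n0 n2←n0 n3←n1 n4←n1 n5←n0 n6←n0
Dom∩ at merges:
  n1: preds {n0,n3}: {n0} ∩ {n0,n1,n3} = {n0}; idom=n0
  n5: preds {n2,n3}: {n0,n2} ∩ {n0,n1,n3} = {n0}; idom=n0
  n6: preds {n1,n3,n5}: {n0,n1} ∩ {n0,n1,n3} ∩ {n0,n5} = {n0}; idom=n0

DF derivation:
  join n1 pred n0: · stop@n0
  join n1 pred n3: n3→n1 stop@n0
  join n5 pred n2: n2 stop@n0
  join n5 pred n3: n3→n1 stop@n0
  join n6 pred n1: n1 stop@n0
  join n6 pred n3: n3→n1 stop@n0
  join n6 pred n5: n5 stop@n0
  n0: DF=∅
  n1: DF={n1,n5,n6}
  n2: DF={n5}
  n3: DF={n1,n5,n6}
  n4: DF=∅
  n5: DF={n6}
  n6: DF=∅

φ for z: defs {n2}
  DF⁺ = {n5,n6}

Answer: ["n5", "n6"]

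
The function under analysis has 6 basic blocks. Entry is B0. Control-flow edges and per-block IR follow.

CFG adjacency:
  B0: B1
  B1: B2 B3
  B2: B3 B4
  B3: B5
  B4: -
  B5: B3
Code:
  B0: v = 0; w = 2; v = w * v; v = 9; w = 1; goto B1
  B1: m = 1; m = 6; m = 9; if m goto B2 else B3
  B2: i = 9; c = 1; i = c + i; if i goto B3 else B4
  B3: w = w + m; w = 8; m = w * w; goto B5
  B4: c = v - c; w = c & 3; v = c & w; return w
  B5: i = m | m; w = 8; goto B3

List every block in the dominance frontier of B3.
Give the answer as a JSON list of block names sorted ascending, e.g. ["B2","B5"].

Answer: ["B3"]

Working:
idom tree: B1←B0 B2←B1 B3←B1 B4←B2 B5←B3
Dom at joins:
  B3: preds {B1,B2,B5}: {B0,B1} ∩ {B0,B1,B2} ∩ {B0,B1,B3,B5} = {B0,B1}; idom=B1

DF walk-up:
  B3←B1: walk · to B1
  B3←B2: walk B2 to B1
  B3←B5: walk B5→B3 to B1
  B0: DF=∅
  B1: DF=∅
  B2: DF={B3}
  B3: DF={B3}
  B4: DF=∅
  B5: DF={B3}

DF(B3) = ["B3"]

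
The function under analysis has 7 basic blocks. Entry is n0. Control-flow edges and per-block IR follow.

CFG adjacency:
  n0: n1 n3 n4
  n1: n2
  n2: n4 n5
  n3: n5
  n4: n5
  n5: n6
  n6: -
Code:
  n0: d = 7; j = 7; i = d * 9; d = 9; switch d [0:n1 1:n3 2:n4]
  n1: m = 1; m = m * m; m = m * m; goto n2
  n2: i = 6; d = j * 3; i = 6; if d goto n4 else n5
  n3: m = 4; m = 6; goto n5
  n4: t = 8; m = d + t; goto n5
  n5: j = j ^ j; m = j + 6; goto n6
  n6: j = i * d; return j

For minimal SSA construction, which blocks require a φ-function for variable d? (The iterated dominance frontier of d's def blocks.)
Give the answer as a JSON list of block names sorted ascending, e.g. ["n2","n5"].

Answer: ["n4", "n5"]

Working:
idom tree: n1←n0 n2←n1 n3←n0 n4←n0 n5←n0 n6←n5
Join-block Dom:
  n4: preds {n0,n2}: {n0} ∩ {n0,n1,n2} = {n0}; idom=n0
  n5: preds {n2,n3,n4}: {n0,n1,n2} ∩ {n0,n3} ∩ {n0,n4} = {n0}; idom=n0

DF walk-up:
  n4←n0: walk · to n0
  n4←n2: walk n2→n1 to n0
  n5←n2: walk n2→n1 to n0
  n5←n3: walk n3 to n0
  n5←n4: walk n4 to n0
  n0: DF=∅
  n1: DF={n4,n5}
  n2: DF={n4,n5}
  n3: DF={n5}
  n4: DF={n5}
  n5: DF=∅
  n6: DF=∅

φ for d: defs {n0,n2}
  DF⁺ = {n4,n5}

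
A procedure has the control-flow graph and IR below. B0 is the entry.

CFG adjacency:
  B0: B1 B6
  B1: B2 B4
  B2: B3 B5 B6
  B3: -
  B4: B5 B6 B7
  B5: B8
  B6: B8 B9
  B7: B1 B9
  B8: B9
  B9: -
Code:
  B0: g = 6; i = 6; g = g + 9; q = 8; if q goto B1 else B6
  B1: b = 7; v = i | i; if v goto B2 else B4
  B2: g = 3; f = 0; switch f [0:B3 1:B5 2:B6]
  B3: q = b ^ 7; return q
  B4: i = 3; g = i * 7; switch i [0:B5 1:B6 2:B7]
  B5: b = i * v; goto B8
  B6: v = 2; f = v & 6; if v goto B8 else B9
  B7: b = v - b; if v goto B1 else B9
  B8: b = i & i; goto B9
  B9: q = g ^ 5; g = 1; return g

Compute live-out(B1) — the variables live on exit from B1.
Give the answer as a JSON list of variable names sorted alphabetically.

Per-block:
  B0: {g,i,q} / ∅
  B1: {b,v} / {i}
  B2: {f,g} / ∅
  B3: {q} / {b}
  B4: {g,i} / ∅
  B5: {b} / {i,v}
  B6: {f,v} / ∅
  B7: {b} / {b,v}
  B8: {b} / {i}
  B9: {g,q} / {g}

Live sets:
  B0: in=∅ out={g,i}
  B1: in={i} out={b,i,v}
  B2: in={b,i,v} out={b,g,i,v}
  B3: in={b} out=∅
  B4: in={b,v} out={b,g,i,v}
  B5: in={g,i,v} out={g,i}
  B6: in={g,i} out={g,i}
  B7: in={b,g,i,v} out={g,i}
  B8: in={g,i} out={g}
  B9: in={g} out=∅

live-out(B1) = ["b", "i", "v"]

Answer: ["b", "i", "v"]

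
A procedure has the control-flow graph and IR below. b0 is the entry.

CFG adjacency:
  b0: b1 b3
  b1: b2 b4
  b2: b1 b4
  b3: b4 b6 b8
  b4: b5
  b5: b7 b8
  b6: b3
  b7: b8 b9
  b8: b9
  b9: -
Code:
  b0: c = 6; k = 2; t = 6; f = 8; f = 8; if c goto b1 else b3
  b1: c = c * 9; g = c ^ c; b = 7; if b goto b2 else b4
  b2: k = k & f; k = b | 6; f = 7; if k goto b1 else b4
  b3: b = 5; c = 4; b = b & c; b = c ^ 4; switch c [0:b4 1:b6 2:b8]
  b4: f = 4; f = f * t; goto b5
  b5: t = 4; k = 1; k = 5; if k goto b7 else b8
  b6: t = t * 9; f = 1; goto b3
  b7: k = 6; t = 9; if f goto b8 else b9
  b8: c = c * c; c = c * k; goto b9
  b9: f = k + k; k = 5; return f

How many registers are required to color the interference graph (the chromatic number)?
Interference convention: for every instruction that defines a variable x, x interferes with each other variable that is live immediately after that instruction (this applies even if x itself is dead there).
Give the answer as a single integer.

def/use:
  b0: {c,f,k,t} / ∅
  b1: {b,c,g} / {c}
  b2: {f,k} / {b,f,k}
  b3: {b,c} / ∅
  b4: {f} / {t}
  b5: {k,t} / ∅
  b6: {f,t} / {t}
  b7: {k,t} / {f}
  b8: {c} / {c,k}
  b9: {f,k} / {k}

Live sets:
  b0: in=∅ out={c,f,k,t}
  b1: in={c,f,k,t} out={b,c,f,k,t}
  b2: in={b,c,f,k,t} out={c,f,k,t}
  b3: in={k,t} out={c,k,t}
  b4: in={c,t} out={c,f}
  b5: in={c,f} out={c,f,k}
  b6: in={k,t} out={k,t}
  b7: in={c,f} out={c,k}
  b8: in={c,k} out={k}
  b9: in={k} out=∅

Interfere edges:
  b↔{c,f,k,t}
  c↔{b,f,g,k,t}
  f↔{b,c,g,k,t}
  g↔{c,f,k,t}
  k↔{b,c,f,g,t}
  t↔{b,c,f,g,k}

Colouring:
  lower bound: {b,c,f,k,t} mutually conflict ⇒ χ ≥ 5
  assign b→r4 c→r0 f→r1 g→r4 k→r2 t→r3 — no edge inside a register ⇒ χ ≤ 5
  χ = 5

Answer: 5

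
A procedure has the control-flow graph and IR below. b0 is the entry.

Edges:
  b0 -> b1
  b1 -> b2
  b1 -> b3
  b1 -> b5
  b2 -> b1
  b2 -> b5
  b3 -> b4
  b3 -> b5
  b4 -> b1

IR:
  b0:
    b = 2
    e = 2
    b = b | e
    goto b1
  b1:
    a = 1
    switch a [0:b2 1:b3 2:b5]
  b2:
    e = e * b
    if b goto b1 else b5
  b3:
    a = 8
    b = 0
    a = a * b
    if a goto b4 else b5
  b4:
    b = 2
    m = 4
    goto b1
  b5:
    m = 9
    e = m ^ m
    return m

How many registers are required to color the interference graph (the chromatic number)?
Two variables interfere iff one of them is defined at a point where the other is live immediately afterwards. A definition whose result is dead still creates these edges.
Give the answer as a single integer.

Answer: 3

Working:
Block summaries:
  b0: def={b,e} ue=∅
  b1: def={a} ue=∅
  b2: def={e} ue={b,e}
  b3: def={a,b} ue=∅
  b4: def={b,m} ue=∅
  b5: def={e,m} ue=∅

Backward fixpoint:
  live b0: ∅→{b,e}
  live b1: {b,e}→{b,e}
  live b2: {b,e}→{b,e}
  live b3: {e}→{e}
  live b4: {e}→{b,e}
  live b5: ∅→∅

Interfere edges:
  a — {b,e}
  b — {a,e,m}
  e — {a,b,m}
  m — {b,e}

Colouring:
  {a,b,e} pairwise interfere (3-clique) ⇒ χ ≥ 3
  3-colouring: r0={b}  r1={e}  r2={a,m}
  χ = 3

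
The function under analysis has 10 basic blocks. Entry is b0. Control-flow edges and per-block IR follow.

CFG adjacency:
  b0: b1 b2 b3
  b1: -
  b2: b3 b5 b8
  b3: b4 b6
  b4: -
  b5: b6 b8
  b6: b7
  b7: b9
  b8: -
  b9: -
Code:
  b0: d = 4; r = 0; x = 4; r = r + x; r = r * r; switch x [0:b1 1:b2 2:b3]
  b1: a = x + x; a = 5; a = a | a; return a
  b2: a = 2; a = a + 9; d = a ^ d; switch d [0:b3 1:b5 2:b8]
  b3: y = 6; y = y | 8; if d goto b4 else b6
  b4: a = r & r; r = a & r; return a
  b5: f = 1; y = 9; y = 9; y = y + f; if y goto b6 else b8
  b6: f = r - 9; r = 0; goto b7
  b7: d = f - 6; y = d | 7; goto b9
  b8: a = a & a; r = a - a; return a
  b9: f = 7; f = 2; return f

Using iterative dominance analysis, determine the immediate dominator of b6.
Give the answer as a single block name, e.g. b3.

idom tree: b1←b0 b2←b0 b3←b0 b4←b3 b5←b2 b6←b0 b7←b6 b8←b2 b9←b7
Dom∩ at merges:
  b3: preds {b0,b2}: {b0} ∩ {b0,b2} = {b0}; idom=b0
  b6: preds {b3,b5}: {b0,b3} ∩ {b0,b2,b5} = {b0}; idom=b0
  b8: preds {b2,b5}: {b0,b2} ∩ {b0,b2,b5} = {b0,b2}; idom=b2

idom(b6) = b0

Answer: b0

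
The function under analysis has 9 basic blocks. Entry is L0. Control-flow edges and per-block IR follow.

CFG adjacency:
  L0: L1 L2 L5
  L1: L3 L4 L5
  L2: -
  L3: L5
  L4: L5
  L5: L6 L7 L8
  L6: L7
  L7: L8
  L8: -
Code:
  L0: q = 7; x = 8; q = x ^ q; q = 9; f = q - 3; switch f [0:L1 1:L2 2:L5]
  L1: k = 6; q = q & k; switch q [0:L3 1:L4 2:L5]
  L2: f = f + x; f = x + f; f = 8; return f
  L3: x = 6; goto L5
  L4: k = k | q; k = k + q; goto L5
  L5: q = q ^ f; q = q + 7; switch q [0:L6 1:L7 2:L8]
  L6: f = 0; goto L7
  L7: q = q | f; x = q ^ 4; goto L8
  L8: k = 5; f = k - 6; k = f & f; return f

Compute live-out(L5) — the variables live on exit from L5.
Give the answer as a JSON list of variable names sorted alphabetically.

def/use:
  L0: def={f,q,x} ue=∅
  L1: def={k,q} ue={q}
  L2: def={f} ue={f,x}
  L3: def={x} ue=∅
  L4: def={k} ue={k,q}
  L5: def={q} ue={f,q}
  L6: def={f} ue=∅
  L7: def={q,x} ue={f,q}
  L8: def={f,k} ue=∅

Backward fixpoint:
  live L0: ∅→{f,q,x}
  live L1: {f,q}→{f,k,q}
  live L2: {f,x}→∅
  live L3: {f,q}→{f,q}
  live L4: {f,k,q}→{f,q}
  live L5: {f,q}→{f,q}
  live L6: {q}→{f,q}
  live L7: {f,q}→∅
  live L8: ∅→∅

live-out(L5) = ["f", "q"]

Answer: ["f", "q"]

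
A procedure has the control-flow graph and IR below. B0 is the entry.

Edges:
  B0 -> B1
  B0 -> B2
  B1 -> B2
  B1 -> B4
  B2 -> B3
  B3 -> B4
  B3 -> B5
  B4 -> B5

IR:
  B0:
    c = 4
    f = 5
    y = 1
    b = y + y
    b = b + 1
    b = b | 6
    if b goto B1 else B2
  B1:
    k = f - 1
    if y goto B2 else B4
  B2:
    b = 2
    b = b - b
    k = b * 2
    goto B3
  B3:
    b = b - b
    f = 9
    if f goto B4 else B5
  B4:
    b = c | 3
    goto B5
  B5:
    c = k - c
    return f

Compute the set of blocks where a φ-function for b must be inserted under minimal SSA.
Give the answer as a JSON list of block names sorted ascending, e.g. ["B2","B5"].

Answer: ["B4", "B5"]

Derivation:
idom tree: B1←B0 B2←B0 B3←B2 B4←B0 B5←B0
Dom at joins:
  B2: preds {B0,B1}: {B0} ∩ {B0,B1} = {B0}; idom=B0
  B4: preds {B1,B3}: {B0,B1} ∩ {B0,B2,B3} = {B0}; idom=B0
  B5: preds {B3,B4}: {B0,B2,B3} ∩ {B0,B4} = {B0}; idom=B0

DF derivation:
  join B2 pred B0: · stop@B0
  join B2 pred B1: B1 stop@B0
  join B4 pred B1: B1 stop@B0
  join B4 pred B3: B3→B2 stop@B0
  join B5 pred B3: B3→B2 stop@B0
  join B5 pred B4: B4 stop@B0
  B0: DF=∅
  B1: DF={B2,B4}
  B2: DF={B4,B5}
  B3: DF={B4,B5}
  B4: DF={B5}
  B5: DF=∅

φ for b: defs {B0,B2,B3,B4}
  DF⁺ = {B4,B5}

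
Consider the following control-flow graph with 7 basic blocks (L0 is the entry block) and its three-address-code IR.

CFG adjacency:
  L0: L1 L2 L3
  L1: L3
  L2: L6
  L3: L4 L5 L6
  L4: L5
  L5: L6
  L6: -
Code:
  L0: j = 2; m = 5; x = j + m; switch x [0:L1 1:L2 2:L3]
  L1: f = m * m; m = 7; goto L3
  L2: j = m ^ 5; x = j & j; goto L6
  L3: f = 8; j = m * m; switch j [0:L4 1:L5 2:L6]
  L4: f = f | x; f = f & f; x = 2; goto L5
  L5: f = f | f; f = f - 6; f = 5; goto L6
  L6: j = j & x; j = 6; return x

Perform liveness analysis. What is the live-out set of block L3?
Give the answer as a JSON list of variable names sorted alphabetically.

Answer: ["f", "j", "x"]

Working:
def/use:
  L0: {j,m,x} / ∅
  L1: {f,m} / {m}
  L2: {j,x} / {m}
  L3: {f,j} / {m}
  L4: {f,x} / {f,x}
  L5: {f} / {f}
  L6: {j} / {j,x}

Backward fixpoint:
  live L0: ∅→{m,x}
  live L1: {m,x}→{m,x}
  live L2: {m}→{j,x}
  live L3: {m,x}→{f,j,x}
  live L4: {f,j,x}→{f,j,x}
  live L5: {f,j,x}→{j,x}
  live L6: {j,x}→∅

live-out(L3) = ["f", "j", "x"]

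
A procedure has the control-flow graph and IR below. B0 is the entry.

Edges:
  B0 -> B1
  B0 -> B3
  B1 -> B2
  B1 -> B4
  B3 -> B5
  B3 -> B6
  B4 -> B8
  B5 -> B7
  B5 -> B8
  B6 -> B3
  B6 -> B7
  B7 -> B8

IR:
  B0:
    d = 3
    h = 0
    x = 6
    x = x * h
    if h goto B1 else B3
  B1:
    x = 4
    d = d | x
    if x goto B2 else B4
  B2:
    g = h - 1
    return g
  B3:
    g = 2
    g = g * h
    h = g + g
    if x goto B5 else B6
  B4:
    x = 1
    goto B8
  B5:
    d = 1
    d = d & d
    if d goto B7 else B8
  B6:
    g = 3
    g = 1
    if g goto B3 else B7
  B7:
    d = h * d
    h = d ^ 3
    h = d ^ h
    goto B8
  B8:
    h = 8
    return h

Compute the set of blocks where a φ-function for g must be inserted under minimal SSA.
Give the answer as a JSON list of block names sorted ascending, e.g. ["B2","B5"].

Answer: ["B3", "B7", "B8"]

Derivation:
idom tree: B1←B0 B2←B1 B3←B0 B4←B1 B5←B3 B6←B3 B7←B3 B8←B0
Dom at joins:
  B3: preds {B0,B6}: {B0} ∩ {B0,B3,B6} = {B0}; idom=B0
  B7: preds {B5,B6}: {B0,B3,B5} ∩ {B0,B3,B6} = {B0,B3}; idom=B3
  B8: preds {B4,B5,B7}: {B0,B1,B4} ∩ {B0,B3,B5} ∩ {B0,B3,B7} = {B0}; idom=B0

DF walk-up:
  join B3 pred B0: · stop@B0
  join B3 pred B6: B6→B3 stop@B0
  join B7 pred B5: B5 stop@B3
  join B7 pred B6: B6 stop@B3
  join B8 pred B4: B4→B1 stop@B0
  join B8 pred B5: B5→B3 stop@B0
  join B8 pred B7: B7→B3 stop@B0
  DF(B0)=∅
  DF(B1)={B8}
  DF(B2)=∅
  DF(B3)={B3,B8}
  DF(B4)={B8}
  DF(B5)={B7,B8}
  DF(B6)={B3,B7}
  DF(B7)={B8}
  DF(B8)=∅

φ for g: defs {B2,B3,B6}
  DF⁺ = {B3,B7,B8}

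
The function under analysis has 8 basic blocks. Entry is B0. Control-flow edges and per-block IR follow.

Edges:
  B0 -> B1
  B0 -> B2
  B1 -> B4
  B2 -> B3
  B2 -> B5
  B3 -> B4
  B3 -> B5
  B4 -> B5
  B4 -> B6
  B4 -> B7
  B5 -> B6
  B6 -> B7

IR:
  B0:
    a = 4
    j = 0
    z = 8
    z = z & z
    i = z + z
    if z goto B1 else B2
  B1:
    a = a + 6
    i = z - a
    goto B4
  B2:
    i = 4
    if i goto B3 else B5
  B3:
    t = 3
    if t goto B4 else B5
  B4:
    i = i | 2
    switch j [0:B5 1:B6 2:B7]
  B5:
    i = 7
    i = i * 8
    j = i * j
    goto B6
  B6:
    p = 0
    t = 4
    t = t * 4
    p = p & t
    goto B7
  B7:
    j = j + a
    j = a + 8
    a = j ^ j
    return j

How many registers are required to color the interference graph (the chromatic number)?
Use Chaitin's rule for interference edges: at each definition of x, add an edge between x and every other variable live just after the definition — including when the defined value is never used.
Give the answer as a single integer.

Answer: 4

Analysis:
def/use:
  B0: {a,i,j,z} / ∅
  B1: {a,i} / {a,z}
  B2: {i} / ∅
  B3: {t} / ∅
  B4: {i} / {i,j}
  B5: {i,j} / {j}
  B6: {p,t} / ∅
  B7: {a,j} / {a,j}

Liveness:
  B0: in=∅ out={a,j,z}
  B1: in={a,j,z} out={a,i,j}
  B2: in={a,j} out={a,i,j}
  B3: in={a,i,j} out={a,i,j}
  B4: in={a,i,j} out={a,j}
  B5: in={a,j} out={a,j}
  B6: in={a,j} out={a,j}
  B7: in={a,j} out=∅

Interfere edges:
  a — {i,j,p,t,z}
  i — {a,j,t,z}
  j — {a,i,p,t,z}
  p — {a,j,t}
  t — {a,i,j,p}
  z — {a,i,j}

Chromatic number:
  {a,i,j,t} pairwise interfere (4-clique) ⇒ χ ≥ 4
  assign a→c0 i→c2 j→c1 p→c2 t→c3 z→c3 — no edge inside a register ⇒ χ ≤ 4
  χ = 4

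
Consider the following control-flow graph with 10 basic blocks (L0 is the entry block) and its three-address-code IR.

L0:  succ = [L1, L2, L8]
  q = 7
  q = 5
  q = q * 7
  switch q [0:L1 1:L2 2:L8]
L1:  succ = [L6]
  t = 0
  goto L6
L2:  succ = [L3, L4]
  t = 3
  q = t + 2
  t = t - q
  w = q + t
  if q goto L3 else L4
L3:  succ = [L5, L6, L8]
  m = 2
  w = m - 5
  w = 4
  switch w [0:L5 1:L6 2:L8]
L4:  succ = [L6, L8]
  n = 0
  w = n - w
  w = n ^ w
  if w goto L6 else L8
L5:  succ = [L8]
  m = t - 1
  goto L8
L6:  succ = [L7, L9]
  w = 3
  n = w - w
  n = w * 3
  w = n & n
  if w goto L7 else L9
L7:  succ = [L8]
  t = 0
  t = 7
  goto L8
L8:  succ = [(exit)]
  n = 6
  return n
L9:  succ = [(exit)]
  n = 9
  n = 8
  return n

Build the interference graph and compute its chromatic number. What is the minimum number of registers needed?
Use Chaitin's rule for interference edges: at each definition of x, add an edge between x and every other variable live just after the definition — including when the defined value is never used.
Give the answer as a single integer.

Answer: 3

Derivation:
def/use:
  L0: {q} / ∅
  L1: {t} / ∅
  L2: {q,t,w} / ∅
  L3: {m,w} / ∅
  L4: {n,w} / {w}
  L5: {m} / {t}
  L6: {n,w} / ∅
  L7: {t} / ∅
  L8: {n} / ∅
  L9: {n} / ∅

Backward fixpoint:
  L0 li=∅ lo=∅
  L1 li=∅ lo=∅
  L2 li=∅ lo={t,w}
  L3 li={t} lo={t}
  L4 li={w} lo=∅
  L5 li={t} lo=∅
  L6 li=∅ lo=∅
  L7 li=∅ lo=∅
  L8 li=∅ lo=∅
  L9 li=∅ lo=∅

Conflict graph:
  m↔{t}
  n↔{w}
  q↔{t,w}
  t↔{m,q,w}
  w↔{n,q,t}

Registers:
  clique {q,t,w} ⇒ need ≥ 3
  assign m→c1 n→c0 q→c2 t→c0 w→c1 — no edge inside a register ⇒ χ ≤ 3
  χ = 3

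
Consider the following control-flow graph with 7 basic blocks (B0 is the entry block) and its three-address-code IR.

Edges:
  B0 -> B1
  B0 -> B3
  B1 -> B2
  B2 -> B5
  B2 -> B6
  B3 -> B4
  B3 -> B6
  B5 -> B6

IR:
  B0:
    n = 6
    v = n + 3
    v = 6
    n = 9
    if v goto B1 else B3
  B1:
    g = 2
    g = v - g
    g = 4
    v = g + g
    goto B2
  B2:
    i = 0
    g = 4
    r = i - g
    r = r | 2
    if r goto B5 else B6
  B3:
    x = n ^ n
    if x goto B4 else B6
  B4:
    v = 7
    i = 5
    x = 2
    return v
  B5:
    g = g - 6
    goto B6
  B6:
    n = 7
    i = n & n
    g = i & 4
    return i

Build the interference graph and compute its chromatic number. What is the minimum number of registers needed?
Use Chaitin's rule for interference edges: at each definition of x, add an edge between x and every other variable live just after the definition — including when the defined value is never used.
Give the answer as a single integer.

Answer: 3

Working:
Block summaries:
  B0: {n,v} / ∅
  B1: {g,v} / {v}
  B2: {g,i,r} / ∅
  B3: {x} / {n}
  B4: {i,v,x} / ∅
  B5: {g} / {g}
  B6: {g,i,n} / ∅

Liveness:
  B0 li=∅ lo={n,v}
  B1 li={v} lo=∅
  B2 li=∅ lo={g}
  B3 li={n} lo=∅
  B4 li=∅ lo=∅
  B5 li={g} lo=∅
  B6 li=∅ lo=∅

Interfere edges:
  g↔{i,r,v}
  i↔{g,v}
  n↔{v}
  r↔{g}
  v↔{g,i,n,x}
  x↔{v}

Colouring:
  {g,i,v} pairwise interfere (3-clique) ⇒ χ ≥ 3
  assign g→c1 i→c2 n→c1 r→c0 v→c0 x→c1 — no edge inside a register ⇒ χ ≤ 3
  χ = 3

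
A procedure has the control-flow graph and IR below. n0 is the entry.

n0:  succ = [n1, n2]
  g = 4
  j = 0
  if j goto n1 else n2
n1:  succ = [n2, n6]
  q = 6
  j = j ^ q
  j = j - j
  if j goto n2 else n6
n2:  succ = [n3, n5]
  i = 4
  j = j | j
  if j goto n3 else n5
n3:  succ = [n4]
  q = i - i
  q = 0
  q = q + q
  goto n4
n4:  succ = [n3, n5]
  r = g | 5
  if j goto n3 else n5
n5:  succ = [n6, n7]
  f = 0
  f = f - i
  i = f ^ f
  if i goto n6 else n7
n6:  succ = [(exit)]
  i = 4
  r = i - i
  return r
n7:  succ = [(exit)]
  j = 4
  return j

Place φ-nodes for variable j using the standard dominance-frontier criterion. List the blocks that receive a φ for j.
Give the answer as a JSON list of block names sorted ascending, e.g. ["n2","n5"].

idom tree: n1←n0 n2←n0 n3←n2 n4←n3 n5←n2 n6←n0 n7←n5
Join-block Dom:
  n2: preds {n0,n1}: {n0} ∩ {n0,n1} = {n0}; idom=n0
  n3: preds {n2,n4}: {n0,n2} ∩ {n0,n2,n3,n4} = {n0,n2}; idom=n2
  n5: preds {n2,n4}: {n0,n2} ∩ {n0,n2,n3,n4} = {n0,n2}; idom=n2
  n6: preds {n1,n5}: {n0,n1} ∩ {n0,n2,n5} = {n0}; idom=n0

Frontier:
  join n2 pred n0: · stop@n0
  join n2 pred n1: n1 stop@n0
  join n3 pred n2: · stop@n2
  join n3 pred n4: n4→n3 stop@n2
  join n5 pred n2: · stop@n2
  join n5 pred n4: n4→n3 stop@n2
  join n6 pred n1: n1 stop@n0
  join n6 pred n5: n5→n2 stop@n0
  n0 → ∅
  n1 → {n2,n6}
  n2 → {n6}
  n3 → {n3,n5}
  n4 → {n3,n5}
  n5 → {n6}
  n6 → ∅
  n7 → ∅

φ for j: defs {n0,n1,n2,n7}
  DF⁺ = {n2,n6}

Answer: ["n2", "n6"]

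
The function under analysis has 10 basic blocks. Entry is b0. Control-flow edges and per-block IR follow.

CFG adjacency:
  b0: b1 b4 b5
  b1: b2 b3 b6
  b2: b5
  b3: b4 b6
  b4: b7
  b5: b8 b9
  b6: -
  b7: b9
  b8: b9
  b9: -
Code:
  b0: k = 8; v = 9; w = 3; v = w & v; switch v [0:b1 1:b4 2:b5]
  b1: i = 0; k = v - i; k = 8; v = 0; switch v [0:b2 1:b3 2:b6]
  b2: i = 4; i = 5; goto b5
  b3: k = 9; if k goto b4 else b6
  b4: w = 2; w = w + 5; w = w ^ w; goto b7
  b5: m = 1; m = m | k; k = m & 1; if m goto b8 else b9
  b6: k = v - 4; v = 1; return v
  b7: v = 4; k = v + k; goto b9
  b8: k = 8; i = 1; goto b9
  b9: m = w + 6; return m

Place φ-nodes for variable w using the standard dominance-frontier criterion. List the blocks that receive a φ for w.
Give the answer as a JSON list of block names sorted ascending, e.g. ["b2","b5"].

idom tree: b1←b0 b2←b1 b3←b1 b4←b0 b5←b0 b6←b1 b7←b4 b8←b5 b9←b0
Dom at joins:
  b4: preds {b0,b3}: {b0} ∩ {b0,b1,b3} = {b0}; idom=b0
  b5: preds {b0,b2}: {b0} ∩ {b0,b1,b2} = {b0}; idom=b0
  b6: preds {b1,b3}: {b0,b1} ∩ {b0,b1,b3} = {b0,b1}; idom=b1
  b9: preds {b5,b7,b8}: {b0,b5} ∩ {b0,b4,b7} ∩ {b0,b5,b8} = {b0}; idom=b0

DF walk-up:
  join b4 pred b0: · stop@b0
  join b4 pred b3: b3→b1 stop@b0
  join b5 pred b0: · stop@b0
  join b5 pred b2: b2→b1 stop@b0
  join b6 pred b1: · stop@b1
  join b6 pred b3: b3 stop@b1
  join b9 pred b5: b5 stop@b0
  join b9 pred b7: b7→b4 stop@b0
  join b9 pred b8: b8→b5 stop@b0
  b0 → ∅
  b1 → {b4,b5}
  b2 → {b5}
  b3 → {b4,b6}
  b4 → {b9}
  b5 → {b9}
  b6 → ∅
  b7 → {b9}
  b8 → {b9}
  b9 → ∅

φ for w: defs {b0,b4}
  DF⁺ = {b9}

Answer: ["b9"]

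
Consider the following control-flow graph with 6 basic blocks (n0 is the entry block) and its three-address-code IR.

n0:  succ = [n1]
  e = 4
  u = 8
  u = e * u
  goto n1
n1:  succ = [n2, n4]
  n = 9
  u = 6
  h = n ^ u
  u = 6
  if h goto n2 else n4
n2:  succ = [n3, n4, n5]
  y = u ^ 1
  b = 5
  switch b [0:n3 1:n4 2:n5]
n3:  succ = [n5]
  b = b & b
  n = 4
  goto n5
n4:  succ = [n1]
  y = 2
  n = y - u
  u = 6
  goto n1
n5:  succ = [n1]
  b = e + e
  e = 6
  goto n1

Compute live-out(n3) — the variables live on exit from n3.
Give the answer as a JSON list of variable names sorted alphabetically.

def/use:
  n0: {e,u} / ∅
  n1: {h,n,u} / ∅
  n2: {b,y} / {u}
  n3: {b,n} / {b}
  n4: {n,u,y} / {u}
  n5: {b,e} / {e}

Liveness:
  live n0: ∅→{e}
  live n1: {e}→{e,u}
  live n2: {e,u}→{b,e,u}
  live n3: {b,e}→{e}
  live n4: {e,u}→{e}
  live n5: {e}→{e}

live-out(n3) = ["e"]

Answer: ["e"]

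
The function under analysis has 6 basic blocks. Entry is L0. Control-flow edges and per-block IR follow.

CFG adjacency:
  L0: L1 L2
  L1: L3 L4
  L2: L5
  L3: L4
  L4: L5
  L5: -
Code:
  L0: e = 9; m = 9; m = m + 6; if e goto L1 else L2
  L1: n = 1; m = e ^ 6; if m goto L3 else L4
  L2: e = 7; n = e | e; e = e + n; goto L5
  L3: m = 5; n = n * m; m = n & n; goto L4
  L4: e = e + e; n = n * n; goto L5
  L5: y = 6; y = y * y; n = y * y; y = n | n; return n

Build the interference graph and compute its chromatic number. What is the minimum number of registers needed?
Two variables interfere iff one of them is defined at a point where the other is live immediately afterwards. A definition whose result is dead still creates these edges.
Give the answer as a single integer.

Per-block:
  L0: def={e,m} ue=∅
  L1: def={m,n} ue={e}
  L2: def={e,n} ue=∅
  L3: def={m,n} ue={n}
  L4: def={e,n} ue={e,n}
  L5: def={n,y} ue=∅

Live sets:
  L0: in=∅ out={e}
  L1: in={e} out={e,n}
  L2: in=∅ out=∅
  L3: in={e,n} out={e,n}
  L4: in={e,n} out=∅
  L5: in=∅ out=∅

Conflict graph:
  e: {m,n}
  m: {e,n}
  n: {e,m,y}
  y: {n}

Registers:
  lower bound: {e,m,n} mutually conflict ⇒ χ ≥ 3
  assign e→r1 m→r2 n→r0 y→r1 — no edge inside a register ⇒ χ ≤ 3
  χ = 3

Answer: 3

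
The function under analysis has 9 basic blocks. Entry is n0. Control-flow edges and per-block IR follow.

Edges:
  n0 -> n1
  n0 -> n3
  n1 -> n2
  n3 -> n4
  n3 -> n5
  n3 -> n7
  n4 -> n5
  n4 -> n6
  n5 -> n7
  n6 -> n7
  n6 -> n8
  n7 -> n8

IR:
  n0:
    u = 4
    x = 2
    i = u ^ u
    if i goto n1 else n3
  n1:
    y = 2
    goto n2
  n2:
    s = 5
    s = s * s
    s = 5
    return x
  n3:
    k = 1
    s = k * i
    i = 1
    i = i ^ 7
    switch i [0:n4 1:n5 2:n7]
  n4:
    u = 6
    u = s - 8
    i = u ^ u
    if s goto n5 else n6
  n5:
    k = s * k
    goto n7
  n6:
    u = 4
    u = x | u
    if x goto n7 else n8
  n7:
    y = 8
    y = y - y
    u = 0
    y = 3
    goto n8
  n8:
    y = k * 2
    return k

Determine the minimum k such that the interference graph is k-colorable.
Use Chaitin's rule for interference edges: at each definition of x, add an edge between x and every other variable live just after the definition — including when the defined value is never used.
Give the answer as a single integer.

Answer: 4

Working:
def/use:
  n0: def={i,u,x} ue=∅
  n1: def={y} ue=∅
  n2: def={s} ue={x}
  n3: def={i,k,s} ue={i}
  n4: def={i,u} ue={s}
  n5: def={k} ue={k,s}
  n6: def={u} ue={x}
  n7: def={u,y} ue=∅
  n8: def={y} ue={k}

Backward fixpoint:
  n0: in=∅ out={i,x}
  n1: in={x} out={x}
  n2: in={x} out=∅
  n3: in={i,x} out={k,s,x}
  n4: in={k,s,x} out={k,s,x}
  n5: in={k,s} out={k}
  n6: in={k,x} out={k}
  n7: in={k} out={k}
  n8: in={k} out=∅

Interference:
  i — {k,s,x}
  k — {i,s,u,x,y}
  s — {i,k,u,x}
  u — {k,s,x}
  x — {i,k,s,u,y}
  y — {k,x}

Chromatic number:
  clique {i,k,s,x} ⇒ need ≥ 4
  assign i→R3 k→R0 s→R2 u→R3 x→R1 y→R2 — no edge inside a register ⇒ χ ≤ 4
  χ = 4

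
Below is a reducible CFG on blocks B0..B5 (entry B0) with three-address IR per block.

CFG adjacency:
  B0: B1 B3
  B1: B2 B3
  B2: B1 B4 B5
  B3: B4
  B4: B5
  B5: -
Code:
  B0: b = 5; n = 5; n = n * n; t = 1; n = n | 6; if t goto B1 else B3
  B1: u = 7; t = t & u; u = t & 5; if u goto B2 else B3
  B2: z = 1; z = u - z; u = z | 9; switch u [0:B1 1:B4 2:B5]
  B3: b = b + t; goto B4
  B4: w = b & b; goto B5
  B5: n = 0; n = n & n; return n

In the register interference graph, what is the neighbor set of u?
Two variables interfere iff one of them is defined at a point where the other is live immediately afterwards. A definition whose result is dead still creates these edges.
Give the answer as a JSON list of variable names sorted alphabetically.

Answer: ["b", "t", "z"]

Derivation:
def/use:
  B0 def {b,n,t} use ∅
  B1 def {t,u} use {t}
  B2 def {u,z} use {u}
  B3 def {b} use {b,t}
  B4 def {w} use {b}
  B5 def {n} use ∅

Liveness:
  B0 li=∅ lo={b,t}
  B1 li={b,t} lo={b,t,u}
  B2 li={b,t,u} lo={b,t}
  B3 li={b,t} lo={b}
  B4 li={b} lo=∅
  B5 li=∅ lo=∅

Interference:
  b↔{n,t,u,z}
  n↔{b,t}
  t↔{b,n,u,z}
  u↔{b,t,z}
  w↔∅
  z↔{b,t,u}

N(u) = ["b", "t", "z"]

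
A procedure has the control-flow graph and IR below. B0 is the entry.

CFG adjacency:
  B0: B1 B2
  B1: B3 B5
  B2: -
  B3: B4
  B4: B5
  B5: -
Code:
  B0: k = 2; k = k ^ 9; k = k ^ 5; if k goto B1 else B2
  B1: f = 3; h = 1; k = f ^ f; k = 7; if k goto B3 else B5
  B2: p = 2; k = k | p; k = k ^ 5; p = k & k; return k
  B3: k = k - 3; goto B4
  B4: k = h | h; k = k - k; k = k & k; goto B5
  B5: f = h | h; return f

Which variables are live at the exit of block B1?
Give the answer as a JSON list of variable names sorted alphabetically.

Per-block:
  B0: {k} / ∅
  B1: {f,h,k} / ∅
  B2: {k,p} / {k}
  B3: {k} / {k}
  B4: {k} / {h}
  B5: {f} / {h}

Liveness:
  B0: in=∅ out={k}
  B1: in=∅ out={h,k}
  B2: in={k} out=∅
  B3: in={h,k} out={h}
  B4: in={h} out={h}
  B5: in={h} out=∅

live-out(B1) = ["h", "k"]

Answer: ["h", "k"]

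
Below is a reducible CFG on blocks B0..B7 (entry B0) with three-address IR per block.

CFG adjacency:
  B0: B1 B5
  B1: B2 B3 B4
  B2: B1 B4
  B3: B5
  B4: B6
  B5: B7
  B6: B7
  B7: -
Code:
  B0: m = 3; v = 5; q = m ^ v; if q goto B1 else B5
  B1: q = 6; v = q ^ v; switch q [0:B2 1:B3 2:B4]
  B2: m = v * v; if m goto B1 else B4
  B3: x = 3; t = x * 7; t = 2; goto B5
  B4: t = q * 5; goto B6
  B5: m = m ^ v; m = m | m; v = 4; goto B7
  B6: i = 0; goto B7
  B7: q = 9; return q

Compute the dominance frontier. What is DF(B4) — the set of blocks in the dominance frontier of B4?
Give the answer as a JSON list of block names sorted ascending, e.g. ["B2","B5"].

Answer: ["B7"]

Working:
idom tree: B1←B0 B2←B1 B3←B1 B4←B1 B5←B0 B6←B4 B7←B0
Join-block Dom:
  B1: preds {B0,B2}: {B0} ∩ {B0,B1,B2} = {B0}; idom=B0
  B4: preds {B1,B2}: {B0,B1} ∩ {B0,B1,B2} = {B0,B1}; idom=B1
  B5: preds {B0,B3}: {B0} ∩ {B0,B1,B3} = {B0}; idom=B0
  B7: preds {B5,B6}: {B0,B5} ∩ {B0,B1,B4,B6} = {B0}; idom=B0

Frontier:
  join B1 pred B0: · stop@B0
  join B1 pred B2: B2→B1 stop@B0
  join B4 pred B1: · stop@B1
  join B4 pred B2: B2 stop@B1
  join B5 pred B0: · stop@B0
  join B5 pred B3: B3→B1 stop@B0
  join B7 pred B5: B5 stop@B0
  join B7 pred B6: B6→B4→B1 stop@B0
  B0: DF=∅
  B1: DF={B1,B5,B7}
  B2: DF={B1,B4}
  B3: DF={B5}
  B4: DF={B7}
  B5: DF={B7}
  B6: DF={B7}
  B7: DF=∅

DF(B4) = ["B7"]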